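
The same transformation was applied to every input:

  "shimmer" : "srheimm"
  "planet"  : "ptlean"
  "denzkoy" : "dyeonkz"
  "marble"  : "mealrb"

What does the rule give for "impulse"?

iemsplu

The rule is to take characters alternately from the front and the back (1st, last, 2nd, 2nd-last, ...).
Applying that to "impulse" gives "iemsplu".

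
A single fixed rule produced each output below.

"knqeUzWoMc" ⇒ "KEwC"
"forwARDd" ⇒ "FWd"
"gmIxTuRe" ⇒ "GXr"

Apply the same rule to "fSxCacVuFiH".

FcvI

In each case the input is transformed by: flip the case of every letter, then keep one character in every 3, starting at position 1 (positions 1st, 4th, 7th, ...).
Applying both steps to "fSxCacVuFiH": "FsXcACvUfIh", then "FcvI".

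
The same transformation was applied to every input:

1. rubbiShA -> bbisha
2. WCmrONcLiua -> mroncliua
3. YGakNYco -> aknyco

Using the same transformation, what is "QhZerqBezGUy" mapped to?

zerqbezguy

The rule is to delete the first 2 characters, then convert every letter to lowercase.
For "QhZerqBezGUy", step one produces "ZerqBezGUy"; step two turns that into "zerqbezguy".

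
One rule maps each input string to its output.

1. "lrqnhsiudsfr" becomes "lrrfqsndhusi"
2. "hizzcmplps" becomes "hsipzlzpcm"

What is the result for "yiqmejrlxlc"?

ycilqxmlerj

What's happening: take characters alternately from the front and the back (1st, last, 2nd, 2nd-last, ...).
So "yiqmejrlxlc" becomes "ycilqxmlerj".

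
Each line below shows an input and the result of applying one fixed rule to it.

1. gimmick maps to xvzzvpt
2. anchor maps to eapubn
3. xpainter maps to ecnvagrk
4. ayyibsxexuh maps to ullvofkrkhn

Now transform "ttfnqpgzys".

Each output is the input with this applied: swap the first and last characters, then shift every letter 13 places forward in the alphabet (wrapping around) — i.e. ROT13.
So "ttfnqpgzys" becomes "fgsadctmlg".
(Check on "anchor": → "rnchoa" → "eapubn" ✓)

fgsadctmlg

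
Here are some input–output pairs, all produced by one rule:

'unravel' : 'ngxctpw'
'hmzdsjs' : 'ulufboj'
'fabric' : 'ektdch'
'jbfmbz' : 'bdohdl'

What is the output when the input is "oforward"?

In each case the input is transformed by: reverse the string, then shift every letter 2 places forward in the alphabet (wrapping around).
"oforward" → "drawrofo" → "ftcytqhq".

ftcytqhq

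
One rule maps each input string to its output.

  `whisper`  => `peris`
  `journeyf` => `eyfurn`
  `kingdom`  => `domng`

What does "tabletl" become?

Each output is the input with this applied: delete the first 2 characters, then move the last 3 characters to the front (rotate right by 3).
Starting from "tabletl": after the first operation, "bletl"; after the second, "etlbl".

etlbl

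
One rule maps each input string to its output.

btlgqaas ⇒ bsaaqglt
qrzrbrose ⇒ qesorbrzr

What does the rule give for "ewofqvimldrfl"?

elfrdlmivqfow

Rule — reverse the string, then move the last character to the front.
"ewofqvimldrfl" → "elfrdlmivqfow".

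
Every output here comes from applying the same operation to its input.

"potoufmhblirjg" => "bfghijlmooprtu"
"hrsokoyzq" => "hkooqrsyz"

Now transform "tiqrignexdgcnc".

ccdeggiinnqrtx

Rule — sort the characters into alphabetical order.
Applying that to "tiqrignexdgcnc" gives "ccdeggiinnqrtx".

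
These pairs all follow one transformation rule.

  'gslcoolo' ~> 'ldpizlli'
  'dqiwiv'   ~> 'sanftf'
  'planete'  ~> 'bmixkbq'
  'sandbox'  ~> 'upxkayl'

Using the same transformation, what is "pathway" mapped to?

vmxqetx

In each case the input is transformed by: shift every letter 3 places backward in the alphabet (wrapping around), then move the last character to the front.
On "pathway" that produces "vmxqetx".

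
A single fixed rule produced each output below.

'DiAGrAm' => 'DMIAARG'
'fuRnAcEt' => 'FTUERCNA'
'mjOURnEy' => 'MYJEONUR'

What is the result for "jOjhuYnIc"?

What's happening: take characters alternately from the front and the back (1st, last, 2nd, 2nd-last, ...), then convert every letter to uppercase.
Working it through for "jOjhuYnIc": intermediate "jcOIjnhYu", final "JCOIJNHYU".

JCOIJNHYU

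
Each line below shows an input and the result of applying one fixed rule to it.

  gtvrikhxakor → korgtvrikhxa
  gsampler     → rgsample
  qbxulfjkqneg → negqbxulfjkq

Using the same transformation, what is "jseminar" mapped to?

rjsemina

What's happening: swap the front and back halves of the string, then move the first 3 characters to the end (rotate left by 3).
For "jseminar", step one produces "inarjsem"; step two turns that into "rjsemina".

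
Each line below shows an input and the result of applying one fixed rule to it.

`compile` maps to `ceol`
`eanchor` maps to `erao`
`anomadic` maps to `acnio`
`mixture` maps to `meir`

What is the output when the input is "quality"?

Looking at the pairs, the operation is to take characters alternately from the front and the back (1st, last, 2nd, 2nd-last, ...), then delete the last 3 characters.
On "quality": the first step gives "qyutail", and the second then gives "qyut".

qyut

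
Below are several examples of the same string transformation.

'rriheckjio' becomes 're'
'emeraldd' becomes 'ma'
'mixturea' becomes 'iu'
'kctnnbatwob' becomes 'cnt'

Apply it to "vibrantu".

In each case the input is transformed by: keep one character in every 3, starting at position 2 (positions 2nd, 5th, 8th, ...), then delete the last character.
Applying both steps to "vibrantu": "iau", then "ia".
(Check on "rriheckjio": → "rej" → "re" ✓)

ia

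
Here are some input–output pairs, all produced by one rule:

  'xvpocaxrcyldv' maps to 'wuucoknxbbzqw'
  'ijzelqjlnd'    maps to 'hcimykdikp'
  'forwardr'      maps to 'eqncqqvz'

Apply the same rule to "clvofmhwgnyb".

bakxumnfevlg

The pattern: shift every letter 1 place backward in the alphabet (wrapping around), then take characters alternately from the front and the back (1st, last, 2nd, 2nd-last, ...).
On "clvofmhwgnyb": the first step gives "bkunelgvfmxa", and the second then gives "bakxumnfevlg".
(Check on "ijzelqjlnd": → "hiydkpikmc" → "hcimykdikp" ✓)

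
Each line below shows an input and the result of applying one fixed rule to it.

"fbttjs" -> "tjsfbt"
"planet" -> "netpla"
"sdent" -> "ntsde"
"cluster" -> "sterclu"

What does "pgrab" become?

What's happening: move the first 3 characters to the end (rotate left by 3).
Applying that to "pgrab" gives "abpgr".

abpgr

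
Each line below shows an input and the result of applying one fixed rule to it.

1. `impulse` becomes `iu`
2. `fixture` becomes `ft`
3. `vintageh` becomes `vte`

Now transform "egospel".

es

The transformation: move the last character to the front, then keep one character in every 3, starting at position 2 (positions 2nd, 5th, 8th, ...).
So "egospel" becomes "es".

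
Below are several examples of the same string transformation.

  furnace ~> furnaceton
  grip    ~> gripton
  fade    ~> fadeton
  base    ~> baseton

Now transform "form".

In each case the input is transformed by: append "ton".
Doing the same to "form": "formton".

formton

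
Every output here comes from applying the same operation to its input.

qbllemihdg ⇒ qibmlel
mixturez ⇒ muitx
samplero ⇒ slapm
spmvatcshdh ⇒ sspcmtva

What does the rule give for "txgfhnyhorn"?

Each output is the input with this applied: delete the last 3 characters, then take characters alternately from the front and the back (1st, last, 2nd, 2nd-last, ...).
Working it through for "txgfhnyhorn": intermediate "txgfhnyh", final "thxygnfh".

thxygnfh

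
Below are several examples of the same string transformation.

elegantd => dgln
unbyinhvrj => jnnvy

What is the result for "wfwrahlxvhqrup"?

fhhprrx

The transformation: keep every other character starting from the second (positions 2nd, 4th, 6th, ...), then sort the characters into alphabetical order.
Starting from "wfwrahlxvhqrup": after the first operation, "frhxhrp"; after the second, "fhhprrx".
(Check on "unbyinhvrj": → "nynvj" → "jnnvy" ✓)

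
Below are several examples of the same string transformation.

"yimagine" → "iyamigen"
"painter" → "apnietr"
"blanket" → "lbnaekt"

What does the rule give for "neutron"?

entuorn

Rule — swap each adjacent pair of characters (1↔2, 3↔4, ...).
So "neutron" becomes "entuorn".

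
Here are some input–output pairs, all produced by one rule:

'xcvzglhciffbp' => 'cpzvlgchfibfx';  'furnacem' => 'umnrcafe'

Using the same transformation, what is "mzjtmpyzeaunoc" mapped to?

zctjpmzyaenumo

In each case the input is transformed by: swap the first and last characters, then swap each adjacent pair of characters (1↔2, 3↔4, ...).
"mzjtmpyzeaunoc" → "czjtmpyzeaunom" → "zctjpmzyaenumo".
(Check on "furnacem": → "murnacef" → "umnrcafe" ✓)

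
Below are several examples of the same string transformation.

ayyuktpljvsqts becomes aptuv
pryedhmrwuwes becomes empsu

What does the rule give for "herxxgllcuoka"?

Rule — keep one character in every 3, starting at position 1 (positions 1st, 4th, 7th, ...), then sort the characters into alphabetical order.
For "herxxgllcuoka", step one produces "hxlua"; step two turns that into "ahlux".
(Check on "ayyuktpljvsqts": → "aupvt" → "aptuv" ✓)

ahlux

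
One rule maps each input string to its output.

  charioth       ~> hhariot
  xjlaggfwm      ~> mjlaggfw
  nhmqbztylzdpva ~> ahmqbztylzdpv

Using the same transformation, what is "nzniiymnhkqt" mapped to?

In each case the input is transformed by: delete the first character, then move the last character to the front.
Applying that to "nzniiymnhkqt" gives "tzniiymnhkq".
(Check on "xjlaggfwm": → "jlaggfwm" → "mjlaggfw" ✓)

tzniiymnhkq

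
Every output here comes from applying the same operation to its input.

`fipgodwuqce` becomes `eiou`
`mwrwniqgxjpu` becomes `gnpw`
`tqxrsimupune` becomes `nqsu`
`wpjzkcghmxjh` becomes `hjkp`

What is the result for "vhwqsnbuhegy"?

ghsu

The pattern: keep one character in every 3, starting at position 2 (positions 2nd, 5th, 8th, ...), then sort the characters into alphabetical order.
For "vhwqsnbuhegy", step one produces "hsug"; step two turns that into "ghsu".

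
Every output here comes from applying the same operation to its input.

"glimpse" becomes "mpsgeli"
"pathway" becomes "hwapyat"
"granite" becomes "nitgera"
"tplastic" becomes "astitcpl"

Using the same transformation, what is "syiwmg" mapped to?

The transformation: swap the first and last characters, then move the first 3 characters to the end (rotate left by 3).
On "syiwmg": the first step gives "gyiwms", and the second then gives "wmsgyi".
(Check on "glimpse": → "elimpsg" → "mpsgeli" ✓)

wmsgyi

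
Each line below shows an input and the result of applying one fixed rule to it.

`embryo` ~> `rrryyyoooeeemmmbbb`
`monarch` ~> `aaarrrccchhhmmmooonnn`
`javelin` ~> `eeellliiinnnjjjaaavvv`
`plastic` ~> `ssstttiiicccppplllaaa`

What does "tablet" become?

llleeettttttaaabbb

Each output is the input with this applied: move the first 3 characters to the end (rotate left by 3), then repeat every character 3 times.
"tablet" → "llleeettttttaaabbb".
(Check on "plastic": → "sticpla" → "ssstttiiicccppplllaaa" ✓)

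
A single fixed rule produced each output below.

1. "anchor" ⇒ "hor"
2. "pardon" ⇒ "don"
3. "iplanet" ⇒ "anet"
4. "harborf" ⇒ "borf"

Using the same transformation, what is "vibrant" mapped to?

rant

The transformation: delete the first 3 characters.
For "vibrant" the result is "rant".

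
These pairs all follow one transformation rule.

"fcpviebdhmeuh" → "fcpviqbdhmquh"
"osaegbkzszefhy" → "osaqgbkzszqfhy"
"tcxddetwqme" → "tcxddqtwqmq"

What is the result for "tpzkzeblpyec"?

tpzkzqblpyqc

What's happening: replace every "e" with "q".
On "tpzkzeblpyec" that produces "tpzkzqblpyqc".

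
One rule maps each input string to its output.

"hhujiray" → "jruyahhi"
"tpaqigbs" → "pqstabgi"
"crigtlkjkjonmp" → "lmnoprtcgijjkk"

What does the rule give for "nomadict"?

Each output is the input with this applied: sort the characters into alphabetical order, then swap the front and back halves of the string.
On "nomadict": the first step gives "acdimnot", and the second then gives "mnotacdi".
(Check on "tpaqigbs": → "abgipqst" → "pqstabgi" ✓)

mnotacdi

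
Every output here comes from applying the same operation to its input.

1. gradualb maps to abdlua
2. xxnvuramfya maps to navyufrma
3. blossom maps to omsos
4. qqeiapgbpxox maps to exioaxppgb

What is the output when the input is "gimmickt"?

Looking at the pairs, the operation is to delete the first 2 characters, then take characters alternately from the front and the back (1st, last, 2nd, 2nd-last, ...).
On "gimmickt": the first step gives "mmickt", and the second then gives "mtmkic".

mtmkic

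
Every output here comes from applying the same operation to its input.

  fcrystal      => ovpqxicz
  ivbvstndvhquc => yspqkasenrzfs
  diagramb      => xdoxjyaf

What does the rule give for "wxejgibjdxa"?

The pattern: move the first 2 characters to the end (rotate left by 2), then shift every letter 3 places backward in the alphabet (wrapping around).
Starting from "wxejgibjdxa": after the first operation, "ejgibjdxawx"; after the second, "bgdfygauxtu".

bgdfygauxtu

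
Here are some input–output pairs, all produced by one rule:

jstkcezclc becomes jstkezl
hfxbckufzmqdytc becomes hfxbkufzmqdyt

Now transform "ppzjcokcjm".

The pattern: remove every "c".
For "ppzjcokcjm" the result is "ppzjokjm".

ppzjokjm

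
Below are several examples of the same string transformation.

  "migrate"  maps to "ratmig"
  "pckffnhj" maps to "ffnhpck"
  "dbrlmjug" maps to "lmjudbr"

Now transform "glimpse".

mpsgli

The transformation: delete the last character, then move the first 3 characters to the end (rotate left by 3).
For "glimpse" the result is "mpsgli".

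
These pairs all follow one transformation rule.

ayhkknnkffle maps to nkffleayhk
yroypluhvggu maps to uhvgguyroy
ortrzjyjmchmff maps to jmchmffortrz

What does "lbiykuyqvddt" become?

Looking at the pairs, the operation is to swap the front and back halves of the string, then delete the last 2 characters.
On "lbiykuyqvddt": the first step gives "yqvddtlbiyku", and the second then gives "yqvddtlbiy".

yqvddtlbiy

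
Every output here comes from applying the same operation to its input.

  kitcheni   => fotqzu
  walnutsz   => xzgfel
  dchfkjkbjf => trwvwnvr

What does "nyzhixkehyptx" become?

ltujwqtkbfj

The pattern: shift every letter 12 places forward in the alphabet (wrapping around), then delete the first 2 characters.
Starting from "nyzhixkehyptx": after the first operation, "zkltujwqtkbfj"; after the second, "ltujwqtkbfj".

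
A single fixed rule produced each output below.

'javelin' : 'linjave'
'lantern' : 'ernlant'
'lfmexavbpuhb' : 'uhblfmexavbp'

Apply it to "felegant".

What's happening: move the last 3 characters to the front (rotate right by 3).
For "felegant" the result is "antfeleg".

antfeleg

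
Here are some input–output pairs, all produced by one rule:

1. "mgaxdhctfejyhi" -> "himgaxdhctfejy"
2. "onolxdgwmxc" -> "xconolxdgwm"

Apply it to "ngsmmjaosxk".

What's happening: move the last 2 characters to the front (rotate right by 2).
So "ngsmmjaosxk" becomes "xkngsmmjaos".

xkngsmmjaos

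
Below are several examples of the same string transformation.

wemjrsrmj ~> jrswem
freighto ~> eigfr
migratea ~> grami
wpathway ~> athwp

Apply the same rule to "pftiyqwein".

The pattern: delete the last 3 characters, then move the last 3 characters to the front (rotate right by 3).
For "pftiyqwein", step one produces "pftiyqw"; step two turns that into "yqwpfti".
(Check on "freighto": → "freig" → "eigfr" ✓)

yqwpfti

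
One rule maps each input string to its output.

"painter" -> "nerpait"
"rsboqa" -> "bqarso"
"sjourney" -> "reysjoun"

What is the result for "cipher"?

The transformation: move the last 3 characters to the front (rotate right by 3), then swap the first and last characters.
"cipher" → "hercip" → "percih".
(Check on "rsboqa": → "oqarsb" → "bqarso" ✓)

percih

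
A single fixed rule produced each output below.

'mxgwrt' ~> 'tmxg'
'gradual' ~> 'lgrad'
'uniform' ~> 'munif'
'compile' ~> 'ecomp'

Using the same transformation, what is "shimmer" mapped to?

rshim

Looking at the pairs, the operation is to move the last character to the front, then delete the last 2 characters.
Starting from "shimmer": after the first operation, "rshimme"; after the second, "rshim".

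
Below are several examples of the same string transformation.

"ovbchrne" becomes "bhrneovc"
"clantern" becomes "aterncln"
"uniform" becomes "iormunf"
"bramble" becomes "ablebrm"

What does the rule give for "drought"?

oghtdru

The pattern: move the first 3 characters to the end (rotate left by 3), then swap the first and last characters.
For "drought", step one produces "ughtdro"; step two turns that into "oghtdru".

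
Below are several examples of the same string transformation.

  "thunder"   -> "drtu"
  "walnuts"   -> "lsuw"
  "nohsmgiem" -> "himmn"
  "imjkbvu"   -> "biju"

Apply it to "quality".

The pattern: keep every other character starting from the first (positions 1st, 3rd, 5th, ...), then sort the characters into alphabetical order.
So "quality" becomes "aiqy".
(Check on "imjkbvu": → "ijbu" → "biju" ✓)

aiqy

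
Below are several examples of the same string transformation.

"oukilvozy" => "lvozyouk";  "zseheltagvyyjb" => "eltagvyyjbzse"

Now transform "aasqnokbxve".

nokbxveaas

The transformation: move the first 3 characters to the end (rotate left by 3), then delete the first character.
Applying both steps to "aasqnokbxve": "qnokbxveaas", then "nokbxveaas".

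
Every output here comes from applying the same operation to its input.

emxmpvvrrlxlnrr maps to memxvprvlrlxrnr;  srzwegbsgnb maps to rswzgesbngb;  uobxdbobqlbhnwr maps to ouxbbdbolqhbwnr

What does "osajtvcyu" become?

sojavtycu

The pattern: swap each adjacent pair of characters (1↔2, 3↔4, ...).
So "osajtvcyu" becomes "sojavtycu".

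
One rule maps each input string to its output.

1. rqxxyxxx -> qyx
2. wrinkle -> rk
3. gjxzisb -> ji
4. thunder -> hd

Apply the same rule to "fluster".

The rule is to keep one character in every 3, starting at position 2 (positions 2nd, 5th, 8th, ...).
Doing the same to "fluster": "lt".

lt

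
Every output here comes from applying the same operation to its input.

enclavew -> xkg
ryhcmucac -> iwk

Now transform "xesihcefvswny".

The pattern: keep one character in every 3, starting at position 2 (positions 2nd, 5th, 8th, ...), then shift every letter 10 places forward in the alphabet (wrapping around).
Starting from "xesihcefvswny": after the first operation, "ehfw"; after the second, "orpg".
(Check on "ryhcmucac": → "yma" → "iwk" ✓)

orpg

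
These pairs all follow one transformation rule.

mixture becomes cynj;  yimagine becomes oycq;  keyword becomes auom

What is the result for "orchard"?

The pattern: shift every letter 10 places backward in the alphabet (wrapping around), then keep only the first 4 characters.
So "orchard" becomes "ehsx".

ehsx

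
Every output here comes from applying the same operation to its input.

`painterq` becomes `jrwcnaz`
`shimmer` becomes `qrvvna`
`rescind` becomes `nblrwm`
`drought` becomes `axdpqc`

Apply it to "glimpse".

In each case the input is transformed by: delete the first character, then shift every letter 9 places forward in the alphabet (wrapping around).
On "glimpse": the first step gives "limpse", and the second then gives "urvybn".

urvybn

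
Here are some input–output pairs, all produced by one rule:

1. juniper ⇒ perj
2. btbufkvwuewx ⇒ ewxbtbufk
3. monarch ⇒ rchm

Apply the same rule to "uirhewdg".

wdgui

Each output is the input with this applied: move the last 3 characters to the front (rotate right by 3), then delete the last 3 characters.
Applying both steps to "uirhewdg": "wdguirhe", then "wdgui".
(Check on "juniper": → "perjuni" → "perj" ✓)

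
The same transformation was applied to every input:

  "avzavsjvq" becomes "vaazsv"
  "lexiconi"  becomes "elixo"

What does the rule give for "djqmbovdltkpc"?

jdmqobdvtl

The transformation: swap each adjacent pair of characters (1↔2, 3↔4, ...), then delete the last 3 characters.
"djqmbovdltkpc" → "jdmqobdvtlpkc" → "jdmqobdvtl".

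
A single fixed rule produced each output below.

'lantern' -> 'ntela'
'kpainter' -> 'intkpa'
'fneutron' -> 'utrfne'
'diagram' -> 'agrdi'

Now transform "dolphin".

The transformation: delete the last 2 characters, then move the last 3 characters to the front (rotate right by 3).
On "dolphin": the first step gives "dolph", and the second then gives "lphdo".

lphdo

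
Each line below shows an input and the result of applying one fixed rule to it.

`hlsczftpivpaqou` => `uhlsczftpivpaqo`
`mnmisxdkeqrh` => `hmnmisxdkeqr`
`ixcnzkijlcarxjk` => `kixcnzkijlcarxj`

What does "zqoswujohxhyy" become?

yzqoswujohxhy

In each case the input is transformed by: move the last character to the front.
"zqoswujohxhyy" → "yzqoswujohxhy".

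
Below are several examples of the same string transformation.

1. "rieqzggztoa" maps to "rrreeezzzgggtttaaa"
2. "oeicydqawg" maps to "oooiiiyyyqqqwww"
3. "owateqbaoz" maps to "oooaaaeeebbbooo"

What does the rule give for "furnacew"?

Each output is the input with this applied: keep every other character starting from the first (positions 1st, 3rd, 5th, ...), then repeat every character 3 times.
On "furnacew": the first step gives "frae", and the second then gives "fffrrraaaeee".

fffrrraaaeee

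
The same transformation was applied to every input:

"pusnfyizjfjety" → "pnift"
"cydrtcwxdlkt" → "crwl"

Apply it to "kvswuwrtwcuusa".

The rule is to keep one character in every 3, starting at position 1 (positions 1st, 4th, 7th, ...).
On "kvswuwrtwcuusa" that produces "kwrcs".

kwrcs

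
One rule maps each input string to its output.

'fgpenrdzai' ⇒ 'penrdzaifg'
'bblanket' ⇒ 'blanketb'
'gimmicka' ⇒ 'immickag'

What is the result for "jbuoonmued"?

uoonmuedjb

Looking at the pairs, the operation is to move the last 3 characters to the front (rotate right by 3), then swap the front and back halves of the string.
For "jbuoonmued", step one produces "uedjbuoonm"; step two turns that into "uoonmuedjb".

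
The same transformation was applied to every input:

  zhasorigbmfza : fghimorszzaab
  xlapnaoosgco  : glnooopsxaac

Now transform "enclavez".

elnvzace

Rule — sort the characters into alphabetical order, then move the first 3 characters to the end (rotate left by 3).
Applying both steps to "enclavez": "aceelnvz", then "elnvzace".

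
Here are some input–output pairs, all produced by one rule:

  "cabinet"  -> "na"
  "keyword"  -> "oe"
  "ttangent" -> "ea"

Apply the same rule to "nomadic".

do

What's happening: reverse the string, then keep one character in every 3, starting at position 3 (positions 3rd, 6th, 9th, ...).
For "nomadic", step one produces "cidamon"; step two turns that into "do".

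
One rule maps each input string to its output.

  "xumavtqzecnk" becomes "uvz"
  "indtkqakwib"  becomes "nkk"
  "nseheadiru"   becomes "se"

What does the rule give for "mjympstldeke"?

jpl

The transformation: delete the last 3 characters, then keep one character in every 3, starting at position 2 (positions 2nd, 5th, 8th, ...).
On "mjympstldeke": the first step gives "mjympstld", and the second then gives "jpl".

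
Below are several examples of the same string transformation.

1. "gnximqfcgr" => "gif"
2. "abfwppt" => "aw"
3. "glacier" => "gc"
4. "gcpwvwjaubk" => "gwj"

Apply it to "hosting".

In each case the input is transformed by: move the last 2 characters to the front (rotate right by 2), then keep one character in every 3, starting at position 3 (positions 3rd, 6th, 9th, ...).
For "hosting", step one produces "nghosti"; step two turns that into "ht".
(Check on "gnximqfcgr": → "grgnximqfc" → "gif" ✓)

ht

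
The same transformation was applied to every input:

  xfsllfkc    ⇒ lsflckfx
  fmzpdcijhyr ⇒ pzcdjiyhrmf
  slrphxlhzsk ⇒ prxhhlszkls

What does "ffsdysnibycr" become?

dssyinybrcff

What's happening: swap each adjacent pair of characters (1↔2, 3↔4, ...), then move the first 2 characters to the end (rotate left by 2).
For "ffsdysnibycr", step one produces "ffdssyinybrc"; step two turns that into "dssyinybrcff".
(Check on "xfsllfkc": → "fxlsflck" → "lsflckfx" ✓)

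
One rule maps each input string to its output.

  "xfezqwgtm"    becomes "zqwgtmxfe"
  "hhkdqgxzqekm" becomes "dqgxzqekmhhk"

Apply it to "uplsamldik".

Rule — move the first 3 characters to the end (rotate left by 3).
For "uplsamldik" the result is "samldikupl".

samldikupl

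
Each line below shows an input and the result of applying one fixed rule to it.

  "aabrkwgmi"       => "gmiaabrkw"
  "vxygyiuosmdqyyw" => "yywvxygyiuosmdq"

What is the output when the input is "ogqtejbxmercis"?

cisogqtejbxmer

The transformation: move the last 3 characters to the front (rotate right by 3).
On "ogqtejbxmercis" that produces "cisogqtejbxmer".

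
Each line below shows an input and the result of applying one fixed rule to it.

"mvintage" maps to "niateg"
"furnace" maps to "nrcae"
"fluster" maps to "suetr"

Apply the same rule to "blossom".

The transformation: delete the first 2 characters, then swap each adjacent pair of characters (1↔2, 3↔4, ...).
Applying both steps to "blossom": "ossom", then "soosm".

soosm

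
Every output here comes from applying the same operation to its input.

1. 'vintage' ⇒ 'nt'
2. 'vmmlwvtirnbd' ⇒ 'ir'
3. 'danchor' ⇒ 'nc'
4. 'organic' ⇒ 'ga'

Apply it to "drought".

ou

Each output is the input with this applied: delete the last 3 characters, then keep only the last 2 characters.
Applying that to "drought" gives "ou".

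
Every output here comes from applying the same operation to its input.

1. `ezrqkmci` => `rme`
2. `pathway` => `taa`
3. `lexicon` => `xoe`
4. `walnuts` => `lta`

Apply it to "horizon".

Rule — move the first 2 characters to the end (rotate left by 2), then keep one character in every 3, starting at position 1 (positions 1st, 4th, 7th, ...).
Working it through for "horizon": intermediate "rizonho", final "roo".
(Check on "pathway": → "thwaypa" → "taa" ✓)

roo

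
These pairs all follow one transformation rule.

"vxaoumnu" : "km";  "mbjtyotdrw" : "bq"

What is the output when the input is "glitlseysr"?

va

In each case the input is transformed by: shift every letter 11 places backward in the alphabet (wrapping around), then keep only the first 2 characters.
Starting from "glitlseysr": after the first operation, "vaxiahtnhg"; after the second, "va".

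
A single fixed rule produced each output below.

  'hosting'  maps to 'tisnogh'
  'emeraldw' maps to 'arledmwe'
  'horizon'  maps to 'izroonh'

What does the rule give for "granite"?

niatreg

Rule — take characters alternately from the front and the back (1st, last, 2nd, 2nd-last, ...), then reverse the string.
Applying that to "granite" gives "niatreg".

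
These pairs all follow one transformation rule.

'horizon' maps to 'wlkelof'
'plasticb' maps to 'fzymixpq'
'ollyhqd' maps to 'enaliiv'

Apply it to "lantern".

The pattern: shift every letter 3 places backward in the alphabet (wrapping around), then move the last 3 characters to the front (rotate right by 3).
"lantern" → "ixkqbok" → "bokixkq".

bokixkq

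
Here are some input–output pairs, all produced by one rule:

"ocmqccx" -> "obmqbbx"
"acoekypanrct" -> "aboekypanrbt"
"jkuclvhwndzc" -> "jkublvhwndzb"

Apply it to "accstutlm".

abbstutlm

Rule — replace every "c" with "b".
For "accstutlm" the result is "abbstutlm".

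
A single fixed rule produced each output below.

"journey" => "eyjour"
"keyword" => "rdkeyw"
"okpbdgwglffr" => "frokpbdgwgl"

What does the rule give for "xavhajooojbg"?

Looking at the pairs, the operation is to move the last 3 characters to the front (rotate right by 3), then delete the first character.
For "xavhajooojbg", step one produces "jbgxavhajooo"; step two turns that into "bgxavhajooo".
(Check on "okpbdgwglffr": → "ffrokpbdgwgl" → "frokpbdgwgl" ✓)

bgxavhajooo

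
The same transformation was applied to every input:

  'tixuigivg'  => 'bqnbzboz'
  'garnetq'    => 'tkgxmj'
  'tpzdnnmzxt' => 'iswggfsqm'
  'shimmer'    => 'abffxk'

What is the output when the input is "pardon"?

tkwhg

What's happening: shift every letter 7 places backward in the alphabet (wrapping around), then delete the first character.
Applying both steps to "pardon": "itkwhg", then "tkwhg".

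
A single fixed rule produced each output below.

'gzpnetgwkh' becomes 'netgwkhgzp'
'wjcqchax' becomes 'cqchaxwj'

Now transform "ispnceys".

The transformation: swap the front and back halves of the string, then move the last 2 characters to the front (rotate right by 2).
Starting from "ispnceys": after the first operation, "ceysispn"; after the second, "pnceysis".
(Check on "wjcqchax": → "chaxwjcq" → "cqchaxwj" ✓)

pnceysis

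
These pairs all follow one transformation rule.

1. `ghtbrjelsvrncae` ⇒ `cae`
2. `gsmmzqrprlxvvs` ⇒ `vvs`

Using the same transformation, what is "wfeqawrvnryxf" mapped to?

yxf

The pattern: keep only the last 3 characters.
So "wfeqawrvnryxf" becomes "yxf".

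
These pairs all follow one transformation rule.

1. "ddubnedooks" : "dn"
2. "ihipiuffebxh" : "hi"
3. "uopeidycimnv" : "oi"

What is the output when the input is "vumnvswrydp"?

The transformation: keep one character in every 3, starting at position 2 (positions 2nd, 5th, 8th, ...), then delete the last 2 characters.
Starting from "vumnvswrydp": after the first operation, "uvrp"; after the second, "uv".

uv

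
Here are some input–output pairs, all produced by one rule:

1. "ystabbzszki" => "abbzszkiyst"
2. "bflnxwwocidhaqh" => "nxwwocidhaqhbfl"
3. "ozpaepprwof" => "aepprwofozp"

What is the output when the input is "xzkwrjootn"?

The transformation: move the first 3 characters to the end (rotate left by 3).
Doing the same to "xzkwrjootn": "wrjootnxzk".

wrjootnxzk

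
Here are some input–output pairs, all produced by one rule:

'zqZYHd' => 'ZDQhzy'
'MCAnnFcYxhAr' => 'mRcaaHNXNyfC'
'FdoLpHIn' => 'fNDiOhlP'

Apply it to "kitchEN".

KnIeTHC

What's happening: flip the case of every letter, then take characters alternately from the front and the back (1st, last, 2nd, 2nd-last, ...).
"kitchEN" → "KITCHen" → "KnIeTHC".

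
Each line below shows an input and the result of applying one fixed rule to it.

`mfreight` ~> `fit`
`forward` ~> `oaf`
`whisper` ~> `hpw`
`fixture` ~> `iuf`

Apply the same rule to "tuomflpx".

ufx

The transformation: move the first character to the end, then keep one character in every 3, starting at position 1 (positions 1st, 4th, 7th, ...).
On "tuomflpx": the first step gives "uomflpxt", and the second then gives "ufx".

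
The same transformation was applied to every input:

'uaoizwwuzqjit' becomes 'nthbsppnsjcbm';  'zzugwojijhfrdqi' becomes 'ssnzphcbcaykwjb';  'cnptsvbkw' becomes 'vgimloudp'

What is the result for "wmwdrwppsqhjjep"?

pfpwkpiiljaccxi

Looking at the pairs, the operation is to shift every letter 7 places backward in the alphabet (wrapping around).
So "wmwdrwppsqhjjep" becomes "pfpwkpiiljaccxi".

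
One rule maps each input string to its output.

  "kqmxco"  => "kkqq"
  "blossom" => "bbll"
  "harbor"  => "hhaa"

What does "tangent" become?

ttaa

The transformation: double every character, then keep only the first 4 characters.
Applying both steps to "tangent": "ttaannggeenntt", then "ttaa".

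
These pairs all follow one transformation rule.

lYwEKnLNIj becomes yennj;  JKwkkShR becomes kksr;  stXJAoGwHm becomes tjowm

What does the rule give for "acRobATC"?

Rule — keep every other character starting from the second (positions 2nd, 4th, 6th, ...), then convert every letter to lowercase.
"acRobATC" → "coAC" → "coac".
(Check on "lYwEKnLNIj": → "YEnNj" → "yennj" ✓)

coac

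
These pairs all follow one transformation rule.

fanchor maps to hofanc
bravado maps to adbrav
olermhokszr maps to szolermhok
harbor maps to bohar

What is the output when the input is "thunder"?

The pattern: delete the last character, then move the last 2 characters to the front (rotate right by 2).
On "thunder": the first step gives "thunde", and the second then gives "dethun".

dethun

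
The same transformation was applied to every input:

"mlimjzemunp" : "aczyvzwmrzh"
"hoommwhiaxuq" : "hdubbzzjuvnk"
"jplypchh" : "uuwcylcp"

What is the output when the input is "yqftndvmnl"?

Looking at the pairs, the operation is to move the last 2 characters to the front (rotate right by 2), then shift every letter 13 places forward in the alphabet (wrapping around) — i.e. ROT13.
Working it through for "yqftndvmnl": intermediate "nlyqftndvm", final "ayldsgaqiz".

ayldsgaqiz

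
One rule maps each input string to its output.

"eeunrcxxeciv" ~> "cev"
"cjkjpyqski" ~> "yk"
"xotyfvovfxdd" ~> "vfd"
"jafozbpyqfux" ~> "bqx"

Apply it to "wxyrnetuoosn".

Each output is the input with this applied: keep one character in every 3, starting at position 3 (positions 3rd, 6th, 9th, ...), then delete the first character.
"wxyrnetuoosn" → "yeon" → "eon".

eon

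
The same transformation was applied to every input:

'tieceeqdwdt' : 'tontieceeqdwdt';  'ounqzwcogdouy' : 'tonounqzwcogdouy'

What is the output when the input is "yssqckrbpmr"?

What's happening: prepend "ton".
For "yssqckrbpmr" the result is "tonyssqckrbpmr".

tonyssqckrbpmr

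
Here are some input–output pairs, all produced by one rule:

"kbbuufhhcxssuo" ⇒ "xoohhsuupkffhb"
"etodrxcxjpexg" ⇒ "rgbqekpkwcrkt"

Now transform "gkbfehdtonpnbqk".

In each case the input is transformed by: shift every letter 13 places forward in the alphabet (wrapping around) — i.e. ROT13.
On "gkbfehdtonpnbqk" that produces "txosruqgbacaodx".

txosruqgbacaodx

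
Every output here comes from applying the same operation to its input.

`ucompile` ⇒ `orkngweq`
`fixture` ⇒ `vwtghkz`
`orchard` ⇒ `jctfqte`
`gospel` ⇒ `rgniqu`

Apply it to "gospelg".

The pattern: move the first 3 characters to the end (rotate left by 3), then shift every letter 2 places forward in the alphabet (wrapping around).
Working it through for "gospelg": intermediate "pelggos", final "rgniiqu".
(Check on "ucompile": → "mpileuco" → "orkngweq" ✓)

rgniiqu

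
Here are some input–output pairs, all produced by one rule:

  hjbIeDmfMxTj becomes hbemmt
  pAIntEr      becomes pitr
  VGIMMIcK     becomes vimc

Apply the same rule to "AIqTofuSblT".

aqoubt

Each output is the input with this applied: keep every other character starting from the first (positions 1st, 3rd, 5th, ...), then convert every letter to lowercase.
On "AIqTofuSblT" that produces "aqoubt".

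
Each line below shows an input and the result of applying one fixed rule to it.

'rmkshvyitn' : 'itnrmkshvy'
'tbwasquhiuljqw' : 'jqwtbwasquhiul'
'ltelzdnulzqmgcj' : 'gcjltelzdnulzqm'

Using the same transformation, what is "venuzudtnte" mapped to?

ntevenuzudt

Rule — move the last 3 characters to the front (rotate right by 3).
On "venuzudtnte" that produces "ntevenuzudt".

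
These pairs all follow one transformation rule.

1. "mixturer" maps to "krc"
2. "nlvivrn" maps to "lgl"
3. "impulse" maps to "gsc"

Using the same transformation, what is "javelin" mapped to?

The rule is to keep one character in every 3, starting at position 1 (positions 1st, 4th, 7th, ...), then shift every letter 2 places backward in the alphabet (wrapping around).
For "javelin", step one produces "jen"; step two turns that into "hcl".

hcl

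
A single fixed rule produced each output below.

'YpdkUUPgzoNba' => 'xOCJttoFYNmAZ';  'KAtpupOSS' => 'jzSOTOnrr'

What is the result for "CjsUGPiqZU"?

bIRtfoHPyt

Each output is the input with this applied: flip the case of every letter, then shift every letter 1 place backward in the alphabet (wrapping around).
On "CjsUGPiqZU": the first step gives "cJSugpIQzu", and the second then gives "bIRtfoHPyt".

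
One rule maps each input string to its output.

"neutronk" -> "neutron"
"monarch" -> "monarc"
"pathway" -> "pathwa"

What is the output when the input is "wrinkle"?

Rule — delete the last character.
"wrinkle" → "wrinkl".

wrinkl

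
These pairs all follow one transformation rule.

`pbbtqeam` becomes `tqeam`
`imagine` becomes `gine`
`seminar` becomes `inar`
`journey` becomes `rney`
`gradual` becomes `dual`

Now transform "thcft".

ft

What's happening: delete the first 3 characters.
Doing the same to "thcft": "ft".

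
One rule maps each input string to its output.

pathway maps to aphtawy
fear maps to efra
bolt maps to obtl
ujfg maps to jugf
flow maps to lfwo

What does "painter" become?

What's happening: swap each adjacent pair of characters (1↔2, 3↔4, ...).
Doing the same to "painter": "apnietr".

apnietr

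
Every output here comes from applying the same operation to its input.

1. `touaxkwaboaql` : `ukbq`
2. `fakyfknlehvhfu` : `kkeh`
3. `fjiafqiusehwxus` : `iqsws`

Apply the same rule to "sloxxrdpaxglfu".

oral

The rule is to keep one character in every 3, starting at position 3 (positions 3rd, 6th, 9th, ...).
So "sloxxrdpaxglfu" becomes "oral".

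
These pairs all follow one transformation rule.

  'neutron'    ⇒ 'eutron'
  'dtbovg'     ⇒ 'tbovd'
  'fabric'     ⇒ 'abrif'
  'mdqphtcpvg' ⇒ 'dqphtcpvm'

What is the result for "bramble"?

ramblb

What's happening: delete the last character, then move the first character to the end.
Working it through for "bramble": intermediate "brambl", final "ramblb".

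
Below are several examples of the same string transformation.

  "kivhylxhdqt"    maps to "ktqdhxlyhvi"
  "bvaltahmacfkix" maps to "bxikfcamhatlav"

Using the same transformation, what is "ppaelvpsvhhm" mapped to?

pmhhvspvleap

The transformation: move the first character to the end, then reverse the string.
For "ppaelvpsvhhm", step one produces "paelvpsvhhmp"; step two turns that into "pmhhvspvleap".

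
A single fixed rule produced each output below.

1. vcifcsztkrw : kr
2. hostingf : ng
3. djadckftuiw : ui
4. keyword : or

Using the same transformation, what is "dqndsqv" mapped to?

Rule — move the last 3 characters to the front (rotate right by 3), then keep only the first 2 characters.
For "dqndsqv", step one produces "sqvdqnd"; step two turns that into "sq".
(Check on "keyword": → "ordkeyw" → "or" ✓)

sq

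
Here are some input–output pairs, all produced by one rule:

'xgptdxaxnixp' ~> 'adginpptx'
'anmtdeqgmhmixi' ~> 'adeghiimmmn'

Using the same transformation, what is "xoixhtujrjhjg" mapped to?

The rule is to sort the characters into alphabetical order, then delete the last 3 characters.
For "xoixhtujrjhjg" the result is "ghhijjjort".

ghhijjjort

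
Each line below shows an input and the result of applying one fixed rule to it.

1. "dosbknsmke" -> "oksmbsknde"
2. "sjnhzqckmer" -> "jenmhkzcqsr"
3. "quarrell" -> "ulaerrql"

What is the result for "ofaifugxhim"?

fiahixfguom

The pattern: take characters alternately from the front and the back (1st, last, 2nd, 2nd-last, ...), then move the first 2 characters to the end (rotate left by 2).
So "ofaifugxhim" becomes "fiahixfguom".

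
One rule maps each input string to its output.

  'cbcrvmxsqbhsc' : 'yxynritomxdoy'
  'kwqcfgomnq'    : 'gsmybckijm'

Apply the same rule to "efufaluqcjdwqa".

The pattern: shift every letter 4 places backward in the alphabet (wrapping around).
On "efufaluqcjdwqa" that produces "abqbwhqmyfzsmw".

abqbwhqmyfzsmw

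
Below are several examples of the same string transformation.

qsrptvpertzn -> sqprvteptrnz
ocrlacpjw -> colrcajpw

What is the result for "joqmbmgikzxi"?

ojmqmbigzkix

Each output is the input with this applied: swap each adjacent pair of characters (1↔2, 3↔4, ...).
So "joqmbmgikzxi" becomes "ojmqmbigzkix".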